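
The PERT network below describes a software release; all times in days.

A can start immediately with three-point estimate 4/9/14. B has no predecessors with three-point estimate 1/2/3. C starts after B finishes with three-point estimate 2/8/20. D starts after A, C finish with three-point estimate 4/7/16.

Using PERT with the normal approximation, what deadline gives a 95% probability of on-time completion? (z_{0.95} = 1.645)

25.0 days

te_A = (4 + 4·9 + 14)/6 = 54/6 = 9; σ²_A = ((14−4)/6)² = 2.778
te_B = (1 + 4·2 + 3)/6 = 12/6 = 2; σ²_B = ((3−1)/6)² = 0.111
te_C = (2 + 4·8 + 20)/6 = 54/6 = 9; σ²_C = ((20−2)/6)² = 9.000
te_D = (4 + 4·7 + 16)/6 = 48/6 = 8; σ²_D = ((16−4)/6)² = 4.000

Forward pass:
ES_A = 0; EF_A = 9
ES_B = 0; EF_B = 2
ES_C = 2; EF_C = 2+9 = 11
ES_D = max(EF_A=9, EF_C=11) = 11; EF_D = 11+8 = 19
Expected project duration μ = 19 days. Critical path: B → C → D.

Variance along critical path = 0.111 + 9.000 + 4.000 = 13.111; σ = 3.621 days.
D = μ + z·σ = 19 + 1.645·3.621 = 25.0 days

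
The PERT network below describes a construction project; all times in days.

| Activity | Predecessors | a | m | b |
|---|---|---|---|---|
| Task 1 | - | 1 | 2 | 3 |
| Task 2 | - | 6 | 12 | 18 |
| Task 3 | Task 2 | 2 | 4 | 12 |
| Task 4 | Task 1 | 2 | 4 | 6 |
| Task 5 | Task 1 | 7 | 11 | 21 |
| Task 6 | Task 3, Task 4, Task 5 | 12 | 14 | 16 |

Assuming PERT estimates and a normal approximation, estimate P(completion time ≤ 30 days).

0.355

te_Task 1 = (1 + 4·2 + 3)/6 = 12/6 = 2; σ²_Task 1 = ((3−1)/6)² = 0.111
te_Task 2 = (6 + 4·12 + 18)/6 = 72/6 = 12; σ²_Task 2 = ((18−6)/6)² = 4.000
te_Task 3 = (2 + 4·4 + 12)/6 = 30/6 = 5; σ²_Task 3 = ((12−2)/6)² = 2.778
te_Task 4 = (2 + 4·4 + 6)/6 = 24/6 = 4; σ²_Task 4 = ((6−2)/6)² = 0.444
te_Task 5 = (7 + 4·11 + 21)/6 = 72/6 = 12; σ²_Task 5 = ((21−7)/6)² = 5.444
te_Task 6 = (12 + 4·14 + 16)/6 = 84/6 = 14; σ²_Task 6 = ((16−12)/6)² = 0.444

Forward pass:
ES_Task 1 = 0; EF_Task 1 = 2
ES_Task 2 = 0; EF_Task 2 = 12
ES_Task 3 = 12; EF_Task 3 = 12+5 = 17
ES_Task 4 = 2; EF_Task 4 = 2+4 = 6
ES_Task 5 = 2; EF_Task 5 = 2+12 = 14
ES_Task 6 = max(EF_Task 3=17, EF_Task 4=6, EF_Task 5=14) = 17; EF_Task 6 = 17+14 = 31
Expected project duration μ = 31 days. Critical path: Task 2 → Task 3 → Task 6.

Variance along critical path = 4.000 + 2.778 + 0.444 = 7.222; σ = √7.222 = 2.687 days.
Z = (30 − 31) / 2.687 = -0.372
P(T ≤ 30) = Φ(-0.372) ≈ 0.355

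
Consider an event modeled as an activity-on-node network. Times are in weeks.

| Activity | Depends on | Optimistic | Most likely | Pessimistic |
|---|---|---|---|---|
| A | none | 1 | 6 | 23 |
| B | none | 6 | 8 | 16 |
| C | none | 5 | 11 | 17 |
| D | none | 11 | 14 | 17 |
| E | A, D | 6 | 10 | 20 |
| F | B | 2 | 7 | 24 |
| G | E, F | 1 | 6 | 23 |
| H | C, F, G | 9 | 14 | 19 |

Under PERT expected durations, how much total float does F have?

7 weeks

te_A = (1 + 4·6 + 23)/6 = 48/6 = 8
te_B = (6 + 4·8 + 16)/6 = 54/6 = 9
te_C = (5 + 4·11 + 17)/6 = 66/6 = 11
te_D = (11 + 4·14 + 17)/6 = 84/6 = 14
te_E = (6 + 4·10 + 20)/6 = 66/6 = 11
te_F = (2 + 4·7 + 24)/6 = 54/6 = 9
te_G = (1 + 4·6 + 23)/6 = 48/6 = 8
te_H = (9 + 4·14 + 19)/6 = 84/6 = 14

Forward pass:
ES_A = 0; EF_A = 8
ES_B = 0; EF_B = 9
ES_C = 0; EF_C = 11
ES_D = 0; EF_D = 14
ES_E = max(EF_A=8, EF_D=14) = 14; EF_E = 14+11 = 25
ES_F = 9; EF_F = 9+9 = 18
ES_G = max(EF_E=25, EF_F=18) = 25; EF_G = 25+8 = 33
ES_H = max(EF_C=11, EF_F=18, EF_G=33) = 33; EF_H = 33+14 = 47
Expected project duration μ = 47 weeks. Critical path: D → E → G → H.

Backward pass:
LF_H = 47; LS_H = 47−14 = 33
LF_G = LS_H = 33; LS_G = 33−8 = 25
LF_F = min(LS_G=25, LS_H=33) = 25; LS_F = 25−9 = 16
LF_E = LS_G = 25; LS_E = 25−11 = 14
LF_D = LS_E = 14; LS_D = 14−14 = 0
LF_C = LS_H = 33; LS_C = 33−11 = 22
LF_B = LS_F = 16; LS_B = 16−9 = 7
LF_A = LS_E = 14; LS_A = 14−8 = 6
Slack_F = LS_F − ES_F = 16 − 9 = 7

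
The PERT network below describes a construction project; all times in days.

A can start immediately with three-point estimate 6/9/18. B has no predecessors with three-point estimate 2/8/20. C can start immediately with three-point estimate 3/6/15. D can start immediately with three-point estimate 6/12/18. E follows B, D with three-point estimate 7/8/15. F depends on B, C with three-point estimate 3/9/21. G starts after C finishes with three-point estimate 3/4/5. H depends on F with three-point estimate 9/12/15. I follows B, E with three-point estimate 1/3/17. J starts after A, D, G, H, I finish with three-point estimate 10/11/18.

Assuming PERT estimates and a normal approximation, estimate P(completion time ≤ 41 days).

0.330

te_A = (6 + 4·9 + 18)/6 = 60/6 = 10; σ²_A = ((18−6)/6)² = 4.000
te_B = (2 + 4·8 + 20)/6 = 54/6 = 9; σ²_B = ((20−2)/6)² = 9.000
te_C = (3 + 4·6 + 15)/6 = 42/6 = 7; σ²_C = ((15−3)/6)² = 4.000
te_D = (6 + 4·12 + 18)/6 = 72/6 = 12; σ²_D = ((18−6)/6)² = 4.000
te_E = (7 + 4·8 + 15)/6 = 54/6 = 9; σ²_E = ((15−7)/6)² = 1.778
te_F = (3 + 4·9 + 21)/6 = 60/6 = 10; σ²_F = ((21−3)/6)² = 9.000
te_G = (3 + 4·4 + 5)/6 = 24/6 = 4; σ²_G = ((5−3)/6)² = 0.111
te_H = (9 + 4·12 + 15)/6 = 72/6 = 12; σ²_H = ((15−9)/6)² = 1.000
te_I = (1 + 4·3 + 17)/6 = 30/6 = 5; σ²_I = ((17−1)/6)² = 7.111
te_J = (10 + 4·11 + 18)/6 = 72/6 = 12; σ²_J = ((18−10)/6)² = 1.778

Forward pass:
ES_A = 0; EF_A = 10
ES_B = 0; EF_B = 9
ES_C = 0; EF_C = 7
ES_D = 0; EF_D = 12
ES_E = max(EF_B=9, EF_D=12) = 12; EF_E = 12+9 = 21
ES_F = max(EF_B=9, EF_C=7) = 9; EF_F = 9+10 = 19
ES_G = 7; EF_G = 7+4 = 11
ES_H = 19; EF_H = 19+12 = 31
ES_I = max(EF_B=9, EF_E=21) = 21; EF_I = 21+5 = 26
ES_J = max(EF_A=10, EF_D=12, EF_G=11, EF_H=31, EF_I=26) = 31; EF_J = 31+12 = 43
Expected project duration μ = 43 days. Critical path: B → F → H → J.

Variance along critical path = 9.000 + 9.000 + 1.000 + 1.778 = 20.778; σ = √20.778 = 4.558 days.
Z = (41 − 43) / 4.558 = -0.439
P(T ≤ 41) = Φ(-0.439) ≈ 0.330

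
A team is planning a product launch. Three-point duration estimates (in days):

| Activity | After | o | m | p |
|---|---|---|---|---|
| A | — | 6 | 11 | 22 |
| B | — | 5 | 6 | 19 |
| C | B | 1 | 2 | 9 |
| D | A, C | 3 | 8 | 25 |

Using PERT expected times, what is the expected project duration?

22 days

te_A = (6 + 4·11 + 22)/6 = 72/6 = 12
te_B = (5 + 4·6 + 19)/6 = 48/6 = 8
te_C = (1 + 4·2 + 9)/6 = 18/6 = 3
te_D = (3 + 4·8 + 25)/6 = 60/6 = 10

Forward pass:
ES_A = 0; EF_A = 12
ES_B = 0; EF_B = 8
ES_C = 8; EF_C = 8+3 = 11
ES_D = max(EF_A=12, EF_C=11) = 12; EF_D = 12+10 = 22
Expected project duration μ = 22 days. Critical path: A → D.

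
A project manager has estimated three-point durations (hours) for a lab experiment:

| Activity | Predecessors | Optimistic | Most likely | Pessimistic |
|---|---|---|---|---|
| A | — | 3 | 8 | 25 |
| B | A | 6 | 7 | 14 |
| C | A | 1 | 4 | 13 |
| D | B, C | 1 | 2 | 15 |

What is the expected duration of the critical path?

te_A = (3 + 4·8 + 25)/6 = 60/6 = 10
te_B = (6 + 4·7 + 14)/6 = 48/6 = 8
te_C = (1 + 4·4 + 13)/6 = 30/6 = 5
te_D = (1 + 4·2 + 15)/6 = 24/6 = 4

Forward pass:
ES_A = 0; EF_A = 10
ES_B = 10; EF_B = 10+8 = 18
ES_C = 10; EF_C = 10+5 = 15
ES_D = max(EF_B=18, EF_C=15) = 18; EF_D = 18+4 = 22
Expected project duration μ = 22 hours. Critical path: A → B → D.

22 hours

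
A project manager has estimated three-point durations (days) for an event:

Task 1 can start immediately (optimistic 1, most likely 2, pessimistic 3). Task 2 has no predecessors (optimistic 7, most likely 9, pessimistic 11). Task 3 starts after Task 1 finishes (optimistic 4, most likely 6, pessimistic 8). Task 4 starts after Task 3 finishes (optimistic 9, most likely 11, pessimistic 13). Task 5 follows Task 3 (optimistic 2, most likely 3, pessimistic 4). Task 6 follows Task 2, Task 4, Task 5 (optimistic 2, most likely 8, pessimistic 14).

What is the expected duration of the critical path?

27 days

te_Task 1 = (1 + 4·2 + 3)/6 = 12/6 = 2
te_Task 2 = (7 + 4·9 + 11)/6 = 54/6 = 9
te_Task 3 = (4 + 4·6 + 8)/6 = 36/6 = 6
te_Task 4 = (9 + 4·11 + 13)/6 = 66/6 = 11
te_Task 5 = (2 + 4·3 + 4)/6 = 18/6 = 3
te_Task 6 = (2 + 4·8 + 14)/6 = 48/6 = 8

Forward pass:
ES_Task 1 = 0; EF_Task 1 = 2
ES_Task 2 = 0; EF_Task 2 = 9
ES_Task 3 = 2; EF_Task 3 = 2+6 = 8
ES_Task 4 = 8; EF_Task 4 = 8+11 = 19
ES_Task 5 = 8; EF_Task 5 = 8+3 = 11
ES_Task 6 = max(EF_Task 2=9, EF_Task 4=19, EF_Task 5=11) = 19; EF_Task 6 = 19+8 = 27
Expected project duration μ = 27 days. Critical path: Task 1 → Task 3 → Task 4 → Task 6.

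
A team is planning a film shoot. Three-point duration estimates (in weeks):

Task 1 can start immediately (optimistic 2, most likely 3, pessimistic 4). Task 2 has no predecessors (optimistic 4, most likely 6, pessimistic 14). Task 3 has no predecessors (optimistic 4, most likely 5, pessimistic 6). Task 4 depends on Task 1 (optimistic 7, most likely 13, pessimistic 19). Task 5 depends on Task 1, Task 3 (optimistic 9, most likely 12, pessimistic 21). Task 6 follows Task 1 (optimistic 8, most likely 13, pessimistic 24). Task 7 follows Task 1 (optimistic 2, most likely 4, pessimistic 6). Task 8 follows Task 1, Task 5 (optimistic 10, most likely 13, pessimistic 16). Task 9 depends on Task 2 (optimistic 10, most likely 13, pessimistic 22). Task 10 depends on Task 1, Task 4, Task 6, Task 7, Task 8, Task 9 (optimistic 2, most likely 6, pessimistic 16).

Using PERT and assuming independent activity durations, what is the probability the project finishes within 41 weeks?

te_Task 1 = (2 + 4·3 + 4)/6 = 18/6 = 3; σ²_Task 1 = ((4−2)/6)² = 0.111
te_Task 2 = (4 + 4·6 + 14)/6 = 42/6 = 7; σ²_Task 2 = ((14−4)/6)² = 2.778
te_Task 3 = (4 + 4·5 + 6)/6 = 30/6 = 5; σ²_Task 3 = ((6−4)/6)² = 0.111
te_Task 4 = (7 + 4·13 + 19)/6 = 78/6 = 13; σ²_Task 4 = ((19−7)/6)² = 4.000
te_Task 5 = (9 + 4·12 + 21)/6 = 78/6 = 13; σ²_Task 5 = ((21−9)/6)² = 4.000
te_Task 6 = (8 + 4·13 + 24)/6 = 84/6 = 14; σ²_Task 6 = ((24−8)/6)² = 7.111
te_Task 7 = (2 + 4·4 + 6)/6 = 24/6 = 4; σ²_Task 7 = ((6−2)/6)² = 0.444
te_Task 8 = (10 + 4·13 + 16)/6 = 78/6 = 13; σ²_Task 8 = ((16−10)/6)² = 1.000
te_Task 9 = (10 + 4·13 + 22)/6 = 84/6 = 14; σ²_Task 9 = ((22−10)/6)² = 4.000
te_Task 10 = (2 + 4·6 + 16)/6 = 42/6 = 7; σ²_Task 10 = ((16−2)/6)² = 5.444

Forward pass:
ES_Task 1 = 0; EF_Task 1 = 3
ES_Task 2 = 0; EF_Task 2 = 7
ES_Task 3 = 0; EF_Task 3 = 5
ES_Task 4 = 3; EF_Task 4 = 3+13 = 16
ES_Task 5 = max(EF_Task 1=3, EF_Task 3=5) = 5; EF_Task 5 = 5+13 = 18
ES_Task 6 = 3; EF_Task 6 = 3+14 = 17
ES_Task 7 = 3; EF_Task 7 = 3+4 = 7
ES_Task 8 = max(EF_Task 1=3, EF_Task 5=18) = 18; EF_Task 8 = 18+13 = 31
ES_Task 9 = 7; EF_Task 9 = 7+14 = 21
ES_Task 10 = max(EF_Task 1=3, EF_Task 4=16, EF_Task 6=17, EF_Task 7=7, EF_Task 8=31, EF_Task 9=21) = 31; EF_Task 10 = 31+7 = 38
Expected project duration μ = 38 weeks. Critical path: Task 3 → Task 5 → Task 8 → Task 10.

Variance along critical path = 0.111 + 4.000 + 1.000 + 5.444 = 10.556; σ = √10.556 = 3.249 weeks.
Z = (41 − 38) / 3.249 = 0.923
P(T ≤ 41) = Φ(0.923) ≈ 0.822

0.822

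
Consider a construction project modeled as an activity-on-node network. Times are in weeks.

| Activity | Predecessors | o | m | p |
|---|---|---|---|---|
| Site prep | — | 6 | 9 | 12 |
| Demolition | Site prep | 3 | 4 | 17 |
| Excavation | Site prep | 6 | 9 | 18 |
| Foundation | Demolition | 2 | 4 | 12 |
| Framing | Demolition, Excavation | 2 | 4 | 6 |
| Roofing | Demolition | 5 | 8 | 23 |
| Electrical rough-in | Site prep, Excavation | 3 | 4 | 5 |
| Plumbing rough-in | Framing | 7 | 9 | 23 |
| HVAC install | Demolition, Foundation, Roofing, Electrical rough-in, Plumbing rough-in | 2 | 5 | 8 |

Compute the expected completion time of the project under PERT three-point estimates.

39 weeks

te_Site prep = (6 + 4·9 + 12)/6 = 54/6 = 9
te_Demolition = (3 + 4·4 + 17)/6 = 36/6 = 6
te_Excavation = (6 + 4·9 + 18)/6 = 60/6 = 10
te_Foundation = (2 + 4·4 + 12)/6 = 30/6 = 5
te_Framing = (2 + 4·4 + 6)/6 = 24/6 = 4
te_Roofing = (5 + 4·8 + 23)/6 = 60/6 = 10
te_Electrical rough-in = (3 + 4·4 + 5)/6 = 24/6 = 4
te_Plumbing rough-in = (7 + 4·9 + 23)/6 = 66/6 = 11
te_HVAC install = (2 + 4·5 + 8)/6 = 30/6 = 5

Forward pass:
ES_Site prep = 0; EF_Site prep = 9
ES_Demolition = 9; EF_Demolition = 9+6 = 15
ES_Excavation = 9; EF_Excavation = 9+10 = 19
ES_Foundation = 15; EF_Foundation = 15+5 = 20
ES_Framing = max(EF_Demolition=15, EF_Excavation=19) = 19; EF_Framing = 19+4 = 23
ES_Roofing = 15; EF_Roofing = 15+10 = 25
ES_Electrical rough-in = max(EF_Site prep=9, EF_Excavation=19) = 19; EF_Electrical rough-in = 19+4 = 23
ES_Plumbing rough-in = 23; EF_Plumbing rough-in = 23+11 = 34
ES_HVAC install = max(EF_Demolition=15, EF_Foundation=20, EF_Roofing=25, EF_Electrical rough-in=23, EF_Plumbing rough-in=34) = 34; EF_HVAC install = 34+5 = 39
Expected project duration μ = 39 weeks. Critical path: Site prep → Excavation → Framing → Plumbing rough-in → HVAC install.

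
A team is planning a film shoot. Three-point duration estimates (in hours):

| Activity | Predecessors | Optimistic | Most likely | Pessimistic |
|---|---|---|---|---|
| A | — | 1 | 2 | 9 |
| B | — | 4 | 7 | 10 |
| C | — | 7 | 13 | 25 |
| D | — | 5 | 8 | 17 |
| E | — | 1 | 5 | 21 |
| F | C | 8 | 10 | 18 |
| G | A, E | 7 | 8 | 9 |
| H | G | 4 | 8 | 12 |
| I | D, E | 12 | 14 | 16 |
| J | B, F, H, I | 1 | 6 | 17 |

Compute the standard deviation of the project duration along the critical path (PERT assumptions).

te_A = (1 + 4·2 + 9)/6 = 18/6 = 3; σ²_A = ((9−1)/6)² = 1.778
te_B = (4 + 4·7 + 10)/6 = 42/6 = 7; σ²_B = ((10−4)/6)² = 1.000
te_C = (7 + 4·13 + 25)/6 = 84/6 = 14; σ²_C = ((25−7)/6)² = 9.000
te_D = (5 + 4·8 + 17)/6 = 54/6 = 9; σ²_D = ((17−5)/6)² = 4.000
te_E = (1 + 4·5 + 21)/6 = 42/6 = 7; σ²_E = ((21−1)/6)² = 11.111
te_F = (8 + 4·10 + 18)/6 = 66/6 = 11; σ²_F = ((18−8)/6)² = 2.778
te_G = (7 + 4·8 + 9)/6 = 48/6 = 8; σ²_G = ((9−7)/6)² = 0.111
te_H = (4 + 4·8 + 12)/6 = 48/6 = 8; σ²_H = ((12−4)/6)² = 1.778
te_I = (12 + 4·14 + 16)/6 = 84/6 = 14; σ²_I = ((16−12)/6)² = 0.444
te_J = (1 + 4·6 + 17)/6 = 42/6 = 7; σ²_J = ((17−1)/6)² = 7.111

Forward pass:
ES_A = 0; EF_A = 3
ES_B = 0; EF_B = 7
ES_C = 0; EF_C = 14
ES_D = 0; EF_D = 9
ES_E = 0; EF_E = 7
ES_F = 14; EF_F = 14+11 = 25
ES_G = max(EF_A=3, EF_E=7) = 7; EF_G = 7+8 = 15
ES_H = 15; EF_H = 15+8 = 23
ES_I = max(EF_D=9, EF_E=7) = 9; EF_I = 9+14 = 23
ES_J = max(EF_B=7, EF_F=25, EF_H=23, EF_I=23) = 25; EF_J = 25+7 = 32
Expected project duration μ = 32 hours. Critical path: C → F → J.

Variance along critical path = 9.000 + 2.778 + 7.111 = 18.889
σ = √18.889 = 4.346 hours

4.35 hours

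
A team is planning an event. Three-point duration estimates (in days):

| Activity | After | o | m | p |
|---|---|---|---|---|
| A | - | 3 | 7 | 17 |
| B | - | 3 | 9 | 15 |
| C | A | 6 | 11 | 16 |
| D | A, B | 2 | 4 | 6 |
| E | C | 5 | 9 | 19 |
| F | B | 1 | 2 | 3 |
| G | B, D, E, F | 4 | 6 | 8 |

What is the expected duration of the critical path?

te_A = (3 + 4·7 + 17)/6 = 48/6 = 8
te_B = (3 + 4·9 + 15)/6 = 54/6 = 9
te_C = (6 + 4·11 + 16)/6 = 66/6 = 11
te_D = (2 + 4·4 + 6)/6 = 24/6 = 4
te_E = (5 + 4·9 + 19)/6 = 60/6 = 10
te_F = (1 + 4·2 + 3)/6 = 12/6 = 2
te_G = (4 + 4·6 + 8)/6 = 36/6 = 6

Forward pass:
ES_A = 0; EF_A = 8
ES_B = 0; EF_B = 9
ES_C = 8; EF_C = 8+11 = 19
ES_D = max(EF_A=8, EF_B=9) = 9; EF_D = 9+4 = 13
ES_E = 19; EF_E = 19+10 = 29
ES_F = 9; EF_F = 9+2 = 11
ES_G = max(EF_B=9, EF_D=13, EF_E=29, EF_F=11) = 29; EF_G = 29+6 = 35
Expected project duration μ = 35 days. Critical path: A → C → E → G.

35 days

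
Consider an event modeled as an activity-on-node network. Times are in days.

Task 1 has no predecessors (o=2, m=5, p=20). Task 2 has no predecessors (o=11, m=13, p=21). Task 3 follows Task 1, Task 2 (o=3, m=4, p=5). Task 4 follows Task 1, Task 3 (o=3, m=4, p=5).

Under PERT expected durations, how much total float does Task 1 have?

7 days

te_Task 1 = (2 + 4·5 + 20)/6 = 42/6 = 7
te_Task 2 = (11 + 4·13 + 21)/6 = 84/6 = 14
te_Task 3 = (3 + 4·4 + 5)/6 = 24/6 = 4
te_Task 4 = (3 + 4·4 + 5)/6 = 24/6 = 4

Forward pass:
ES_Task 1 = 0; EF_Task 1 = 7
ES_Task 2 = 0; EF_Task 2 = 14
ES_Task 3 = max(EF_Task 1=7, EF_Task 2=14) = 14; EF_Task 3 = 14+4 = 18
ES_Task 4 = max(EF_Task 1=7, EF_Task 3=18) = 18; EF_Task 4 = 18+4 = 22
Expected project duration μ = 22 days. Critical path: Task 2 → Task 3 → Task 4.

Backward pass:
LF_Task 4 = 22; LS_Task 4 = 22−4 = 18
LF_Task 3 = LS_Task 4 = 18; LS_Task 3 = 18−4 = 14
LF_Task 2 = LS_Task 3 = 14; LS_Task 2 = 14−14 = 0
LF_Task 1 = min(LS_Task 3=14, LS_Task 4=18) = 14; LS_Task 1 = 14−7 = 7
Slack_Task 1 = LS_Task 1 − ES_Task 1 = 7 − 0 = 7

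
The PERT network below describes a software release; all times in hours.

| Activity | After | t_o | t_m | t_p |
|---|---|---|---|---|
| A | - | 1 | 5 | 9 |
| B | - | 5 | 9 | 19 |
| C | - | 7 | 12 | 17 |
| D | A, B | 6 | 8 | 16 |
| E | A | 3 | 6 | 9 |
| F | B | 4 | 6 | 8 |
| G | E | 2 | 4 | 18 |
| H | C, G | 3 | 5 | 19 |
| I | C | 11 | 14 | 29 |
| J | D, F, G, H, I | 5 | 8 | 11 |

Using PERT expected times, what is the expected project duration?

te_A = (1 + 4·5 + 9)/6 = 30/6 = 5
te_B = (5 + 4·9 + 19)/6 = 60/6 = 10
te_C = (7 + 4·12 + 17)/6 = 72/6 = 12
te_D = (6 + 4·8 + 16)/6 = 54/6 = 9
te_E = (3 + 4·6 + 9)/6 = 36/6 = 6
te_F = (4 + 4·6 + 8)/6 = 36/6 = 6
te_G = (2 + 4·4 + 18)/6 = 36/6 = 6
te_H = (3 + 4·5 + 19)/6 = 42/6 = 7
te_I = (11 + 4·14 + 29)/6 = 96/6 = 16
te_J = (5 + 4·8 + 11)/6 = 48/6 = 8

Forward pass:
ES_A = 0; EF_A = 5
ES_B = 0; EF_B = 10
ES_C = 0; EF_C = 12
ES_D = max(EF_A=5, EF_B=10) = 10; EF_D = 10+9 = 19
ES_E = 5; EF_E = 5+6 = 11
ES_F = 10; EF_F = 10+6 = 16
ES_G = 11; EF_G = 11+6 = 17
ES_H = max(EF_C=12, EF_G=17) = 17; EF_H = 17+7 = 24
ES_I = 12; EF_I = 12+16 = 28
ES_J = max(EF_D=19, EF_F=16, EF_G=17, EF_H=24, EF_I=28) = 28; EF_J = 28+8 = 36
Expected project duration μ = 36 hours. Critical path: C → I → J.

36 hours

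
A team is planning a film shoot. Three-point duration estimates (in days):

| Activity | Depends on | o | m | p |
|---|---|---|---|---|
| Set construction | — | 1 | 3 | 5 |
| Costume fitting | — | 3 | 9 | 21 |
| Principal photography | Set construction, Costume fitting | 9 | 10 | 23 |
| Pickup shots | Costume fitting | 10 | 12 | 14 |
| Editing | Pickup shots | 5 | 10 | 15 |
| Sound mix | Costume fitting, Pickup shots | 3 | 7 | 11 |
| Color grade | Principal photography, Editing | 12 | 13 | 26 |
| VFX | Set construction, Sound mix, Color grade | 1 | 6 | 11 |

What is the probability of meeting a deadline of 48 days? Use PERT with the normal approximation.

0.134

te_Set construction = (1 + 4·3 + 5)/6 = 18/6 = 3; σ²_Set construction = ((5−1)/6)² = 0.444
te_Costume fitting = (3 + 4·9 + 21)/6 = 60/6 = 10; σ²_Costume fitting = ((21−3)/6)² = 9.000
te_Principal photography = (9 + 4·10 + 23)/6 = 72/6 = 12; σ²_Principal photography = ((23−9)/6)² = 5.444
te_Pickup shots = (10 + 4·12 + 14)/6 = 72/6 = 12; σ²_Pickup shots = ((14−10)/6)² = 0.444
te_Editing = (5 + 4·10 + 15)/6 = 60/6 = 10; σ²_Editing = ((15−5)/6)² = 2.778
te_Sound mix = (3 + 4·7 + 11)/6 = 42/6 = 7; σ²_Sound mix = ((11−3)/6)² = 1.778
te_Color grade = (12 + 4·13 + 26)/6 = 90/6 = 15; σ²_Color grade = ((26−12)/6)² = 5.444
te_VFX = (1 + 4·6 + 11)/6 = 36/6 = 6; σ²_VFX = ((11−1)/6)² = 2.778

Forward pass:
ES_Set construction = 0; EF_Set construction = 3
ES_Costume fitting = 0; EF_Costume fitting = 10
ES_Principal photography = max(EF_Set construction=3, EF_Costume fitting=10) = 10; EF_Principal photography = 10+12 = 22
ES_Pickup shots = 10; EF_Pickup shots = 10+12 = 22
ES_Editing = 22; EF_Editing = 22+10 = 32
ES_Sound mix = max(EF_Costume fitting=10, EF_Pickup shots=22) = 22; EF_Sound mix = 22+7 = 29
ES_Color grade = max(EF_Principal photography=22, EF_Editing=32) = 32; EF_Color grade = 32+15 = 47
ES_VFX = max(EF_Set construction=3, EF_Sound mix=29, EF_Color grade=47) = 47; EF_VFX = 47+6 = 53
Expected project duration μ = 53 days. Critical path: Costume fitting → Pickup shots → Editing → Color grade → VFX.

Variance along critical path = 9.000 + 0.444 + 2.778 + 5.444 + 2.778 = 20.444; σ = √20.444 = 4.522 days.
Z = (48 − 53) / 4.522 = -1.106
P(T ≤ 48) = Φ(-1.106) ≈ 0.134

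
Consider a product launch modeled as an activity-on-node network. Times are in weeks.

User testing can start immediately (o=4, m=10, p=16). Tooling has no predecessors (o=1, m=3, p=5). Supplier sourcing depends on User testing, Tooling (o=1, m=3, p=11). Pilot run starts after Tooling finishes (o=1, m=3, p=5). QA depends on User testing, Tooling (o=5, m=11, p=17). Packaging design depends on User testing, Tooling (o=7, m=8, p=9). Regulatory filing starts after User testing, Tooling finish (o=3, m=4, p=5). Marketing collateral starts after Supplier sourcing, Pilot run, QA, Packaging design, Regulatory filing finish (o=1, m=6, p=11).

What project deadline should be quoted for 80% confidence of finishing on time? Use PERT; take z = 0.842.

29.8 weeks

te_User testing = (4 + 4·10 + 16)/6 = 60/6 = 10; σ²_User testing = ((16−4)/6)² = 4.000
te_Tooling = (1 + 4·3 + 5)/6 = 18/6 = 3; σ²_Tooling = ((5−1)/6)² = 0.444
te_Supplier sourcing = (1 + 4·3 + 11)/6 = 24/6 = 4; σ²_Supplier sourcing = ((11−1)/6)² = 2.778
te_Pilot run = (1 + 4·3 + 5)/6 = 18/6 = 3; σ²_Pilot run = ((5−1)/6)² = 0.444
te_QA = (5 + 4·11 + 17)/6 = 66/6 = 11; σ²_QA = ((17−5)/6)² = 4.000
te_Packaging design = (7 + 4·8 + 9)/6 = 48/6 = 8; σ²_Packaging design = ((9−7)/6)² = 0.111
te_Regulatory filing = (3 + 4·4 + 5)/6 = 24/6 = 4; σ²_Regulatory filing = ((5−3)/6)² = 0.111
te_Marketing collateral = (1 + 4·6 + 11)/6 = 36/6 = 6; σ²_Marketing collateral = ((11−1)/6)² = 2.778

Forward pass:
ES_User testing = 0; EF_User testing = 10
ES_Tooling = 0; EF_Tooling = 3
ES_Supplier sourcing = max(EF_User testing=10, EF_Tooling=3) = 10; EF_Supplier sourcing = 10+4 = 14
ES_Pilot run = 3; EF_Pilot run = 3+3 = 6
ES_QA = max(EF_User testing=10, EF_Tooling=3) = 10; EF_QA = 10+11 = 21
ES_Packaging design = max(EF_User testing=10, EF_Tooling=3) = 10; EF_Packaging design = 10+8 = 18
ES_Regulatory filing = max(EF_User testing=10, EF_Tooling=3) = 10; EF_Regulatory filing = 10+4 = 14
ES_Marketing collateral = max(EF_Supplier sourcing=14, EF_Pilot run=6, EF_QA=21, EF_Packaging design=18, EF_Regulatory filing=14) = 21; EF_Marketing collateral = 21+6 = 27
Expected project duration μ = 27 weeks. Critical path: User testing → QA → Marketing collateral.

Variance along critical path = 4.000 + 4.000 + 2.778 = 10.778; σ = 3.283 weeks.
D = μ + z·σ = 27 + 0.842·3.283 = 29.8 weeks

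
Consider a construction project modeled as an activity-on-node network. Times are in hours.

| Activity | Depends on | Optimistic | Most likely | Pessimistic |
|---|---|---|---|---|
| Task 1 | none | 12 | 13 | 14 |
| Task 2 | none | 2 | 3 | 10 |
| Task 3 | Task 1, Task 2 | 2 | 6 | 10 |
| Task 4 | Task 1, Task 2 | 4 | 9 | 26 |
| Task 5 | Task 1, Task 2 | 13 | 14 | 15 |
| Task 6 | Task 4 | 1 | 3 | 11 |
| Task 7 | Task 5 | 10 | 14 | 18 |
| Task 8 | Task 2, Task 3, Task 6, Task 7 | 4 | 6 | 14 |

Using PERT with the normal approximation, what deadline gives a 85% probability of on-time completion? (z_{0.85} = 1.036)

te_Task 1 = (12 + 4·13 + 14)/6 = 78/6 = 13; σ²_Task 1 = ((14−12)/6)² = 0.111
te_Task 2 = (2 + 4·3 + 10)/6 = 24/6 = 4; σ²_Task 2 = ((10−2)/6)² = 1.778
te_Task 3 = (2 + 4·6 + 10)/6 = 36/6 = 6; σ²_Task 3 = ((10−2)/6)² = 1.778
te_Task 4 = (4 + 4·9 + 26)/6 = 66/6 = 11; σ²_Task 4 = ((26−4)/6)² = 13.444
te_Task 5 = (13 + 4·14 + 15)/6 = 84/6 = 14; σ²_Task 5 = ((15−13)/6)² = 0.111
te_Task 6 = (1 + 4·3 + 11)/6 = 24/6 = 4; σ²_Task 6 = ((11−1)/6)² = 2.778
te_Task 7 = (10 + 4·14 + 18)/6 = 84/6 = 14; σ²_Task 7 = ((18−10)/6)² = 1.778
te_Task 8 = (4 + 4·6 + 14)/6 = 42/6 = 7; σ²_Task 8 = ((14−4)/6)² = 2.778

Forward pass:
ES_Task 1 = 0; EF_Task 1 = 13
ES_Task 2 = 0; EF_Task 2 = 4
ES_Task 3 = max(EF_Task 1=13, EF_Task 2=4) = 13; EF_Task 3 = 13+6 = 19
ES_Task 4 = max(EF_Task 1=13, EF_Task 2=4) = 13; EF_Task 4 = 13+11 = 24
ES_Task 5 = max(EF_Task 1=13, EF_Task 2=4) = 13; EF_Task 5 = 13+14 = 27
ES_Task 6 = 24; EF_Task 6 = 24+4 = 28
ES_Task 7 = 27; EF_Task 7 = 27+14 = 41
ES_Task 8 = max(EF_Task 2=4, EF_Task 3=19, EF_Task 6=28, EF_Task 7=41) = 41; EF_Task 8 = 41+7 = 48
Expected project duration μ = 48 hours. Critical path: Task 1 → Task 5 → Task 7 → Task 8.

Variance along critical path = 0.111 + 0.111 + 1.778 + 2.778 = 4.778; σ = 2.186 hours.
D = μ + z·σ = 48 + 1.036·2.186 = 50.3 hours

50.3 hours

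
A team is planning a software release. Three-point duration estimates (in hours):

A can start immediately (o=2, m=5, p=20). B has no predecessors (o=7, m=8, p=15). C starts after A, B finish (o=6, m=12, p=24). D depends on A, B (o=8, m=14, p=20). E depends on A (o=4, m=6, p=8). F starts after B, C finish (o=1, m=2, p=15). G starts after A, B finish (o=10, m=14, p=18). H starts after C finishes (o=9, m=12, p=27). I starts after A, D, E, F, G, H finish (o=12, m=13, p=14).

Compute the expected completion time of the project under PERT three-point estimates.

49 hours

te_A = (2 + 4·5 + 20)/6 = 42/6 = 7
te_B = (7 + 4·8 + 15)/6 = 54/6 = 9
te_C = (6 + 4·12 + 24)/6 = 78/6 = 13
te_D = (8 + 4·14 + 20)/6 = 84/6 = 14
te_E = (4 + 4·6 + 8)/6 = 36/6 = 6
te_F = (1 + 4·2 + 15)/6 = 24/6 = 4
te_G = (10 + 4·14 + 18)/6 = 84/6 = 14
te_H = (9 + 4·12 + 27)/6 = 84/6 = 14
te_I = (12 + 4·13 + 14)/6 = 78/6 = 13

Forward pass:
ES_A = 0; EF_A = 7
ES_B = 0; EF_B = 9
ES_C = max(EF_A=7, EF_B=9) = 9; EF_C = 9+13 = 22
ES_D = max(EF_A=7, EF_B=9) = 9; EF_D = 9+14 = 23
ES_E = 7; EF_E = 7+6 = 13
ES_F = max(EF_B=9, EF_C=22) = 22; EF_F = 22+4 = 26
ES_G = max(EF_A=7, EF_B=9) = 9; EF_G = 9+14 = 23
ES_H = 22; EF_H = 22+14 = 36
ES_I = max(EF_A=7, EF_D=23, EF_E=13, EF_F=26, EF_G=23, EF_H=36) = 36; EF_I = 36+13 = 49
Expected project duration μ = 49 hours. Critical path: B → C → H → I.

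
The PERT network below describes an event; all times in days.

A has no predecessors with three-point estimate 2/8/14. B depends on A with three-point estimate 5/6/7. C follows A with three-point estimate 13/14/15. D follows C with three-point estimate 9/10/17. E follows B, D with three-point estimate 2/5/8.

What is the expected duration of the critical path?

38 days

te_A = (2 + 4·8 + 14)/6 = 48/6 = 8
te_B = (5 + 4·6 + 7)/6 = 36/6 = 6
te_C = (13 + 4·14 + 15)/6 = 84/6 = 14
te_D = (9 + 4·10 + 17)/6 = 66/6 = 11
te_E = (2 + 4·5 + 8)/6 = 30/6 = 5

Forward pass:
ES_A = 0; EF_A = 8
ES_B = 8; EF_B = 8+6 = 14
ES_C = 8; EF_C = 8+14 = 22
ES_D = 22; EF_D = 22+11 = 33
ES_E = max(EF_B=14, EF_D=33) = 33; EF_E = 33+5 = 38
Expected project duration μ = 38 days. Critical path: A → C → D → E.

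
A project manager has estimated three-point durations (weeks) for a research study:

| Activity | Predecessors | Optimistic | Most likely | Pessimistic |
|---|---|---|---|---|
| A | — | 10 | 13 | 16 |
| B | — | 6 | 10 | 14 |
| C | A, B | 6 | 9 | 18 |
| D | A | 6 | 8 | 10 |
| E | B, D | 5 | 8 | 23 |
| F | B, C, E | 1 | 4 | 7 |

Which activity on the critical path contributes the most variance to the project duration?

te_A = (10 + 4·13 + 16)/6 = 78/6 = 13; σ²_A = ((16−10)/6)² = 1.000
te_B = (6 + 4·10 + 14)/6 = 60/6 = 10; σ²_B = ((14−6)/6)² = 1.778
te_C = (6 + 4·9 + 18)/6 = 60/6 = 10; σ²_C = ((18−6)/6)² = 4.000
te_D = (6 + 4·8 + 10)/6 = 48/6 = 8; σ²_D = ((10−6)/6)² = 0.444
te_E = (5 + 4·8 + 23)/6 = 60/6 = 10; σ²_E = ((23−5)/6)² = 9.000
te_F = (1 + 4·4 + 7)/6 = 24/6 = 4; σ²_F = ((7−1)/6)² = 1.000

Forward pass:
ES_A = 0; EF_A = 13
ES_B = 0; EF_B = 10
ES_C = max(EF_A=13, EF_B=10) = 13; EF_C = 13+10 = 23
ES_D = 13; EF_D = 13+8 = 21
ES_E = max(EF_B=10, EF_D=21) = 21; EF_E = 21+10 = 31
ES_F = max(EF_B=10, EF_C=23, EF_E=31) = 31; EF_F = 31+4 = 35
Expected project duration μ = 35 weeks. Critical path: A → D → E → F.

Variances on critical path: σ²_A=1.000, σ²_D=0.444, σ²_E=9.000, σ²_F=1.000.
Largest is σ²_E = 9.000.

E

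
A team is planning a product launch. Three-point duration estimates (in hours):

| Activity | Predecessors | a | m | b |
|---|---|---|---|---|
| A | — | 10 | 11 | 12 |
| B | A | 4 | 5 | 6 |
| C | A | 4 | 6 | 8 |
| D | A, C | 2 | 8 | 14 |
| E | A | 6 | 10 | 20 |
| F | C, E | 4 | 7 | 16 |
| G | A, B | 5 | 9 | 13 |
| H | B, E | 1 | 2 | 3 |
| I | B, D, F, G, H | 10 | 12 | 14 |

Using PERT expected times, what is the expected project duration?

te_A = (10 + 4·11 + 12)/6 = 66/6 = 11
te_B = (4 + 4·5 + 6)/6 = 30/6 = 5
te_C = (4 + 4·6 + 8)/6 = 36/6 = 6
te_D = (2 + 4·8 + 14)/6 = 48/6 = 8
te_E = (6 + 4·10 + 20)/6 = 66/6 = 11
te_F = (4 + 4·7 + 16)/6 = 48/6 = 8
te_G = (5 + 4·9 + 13)/6 = 54/6 = 9
te_H = (1 + 4·2 + 3)/6 = 12/6 = 2
te_I = (10 + 4·12 + 14)/6 = 72/6 = 12

Forward pass:
ES_A = 0; EF_A = 11
ES_B = 11; EF_B = 11+5 = 16
ES_C = 11; EF_C = 11+6 = 17
ES_D = max(EF_A=11, EF_C=17) = 17; EF_D = 17+8 = 25
ES_E = 11; EF_E = 11+11 = 22
ES_F = max(EF_C=17, EF_E=22) = 22; EF_F = 22+8 = 30
ES_G = max(EF_A=11, EF_B=16) = 16; EF_G = 16+9 = 25
ES_H = max(EF_B=16, EF_E=22) = 22; EF_H = 22+2 = 24
ES_I = max(EF_B=16, EF_D=25, EF_F=30, EF_G=25, EF_H=24) = 30; EF_I = 30+12 = 42
Expected project duration μ = 42 hours. Critical path: A → E → F → I.

42 hours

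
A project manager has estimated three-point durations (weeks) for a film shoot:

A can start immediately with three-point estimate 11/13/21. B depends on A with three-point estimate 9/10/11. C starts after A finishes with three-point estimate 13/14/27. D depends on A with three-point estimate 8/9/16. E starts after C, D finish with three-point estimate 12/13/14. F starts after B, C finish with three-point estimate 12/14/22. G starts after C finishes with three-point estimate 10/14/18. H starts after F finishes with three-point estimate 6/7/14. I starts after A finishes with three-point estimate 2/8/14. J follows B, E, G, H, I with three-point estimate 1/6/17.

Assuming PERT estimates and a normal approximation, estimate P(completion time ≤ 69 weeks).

0.978

te_A = (11 + 4·13 + 21)/6 = 84/6 = 14; σ²_A = ((21−11)/6)² = 2.778
te_B = (9 + 4·10 + 11)/6 = 60/6 = 10; σ²_B = ((11−9)/6)² = 0.111
te_C = (13 + 4·14 + 27)/6 = 96/6 = 16; σ²_C = ((27−13)/6)² = 5.444
te_D = (8 + 4·9 + 16)/6 = 60/6 = 10; σ²_D = ((16−8)/6)² = 1.778
te_E = (12 + 4·13 + 14)/6 = 78/6 = 13; σ²_E = ((14−12)/6)² = 0.111
te_F = (12 + 4·14 + 22)/6 = 90/6 = 15; σ²_F = ((22−12)/6)² = 2.778
te_G = (10 + 4·14 + 18)/6 = 84/6 = 14; σ²_G = ((18−10)/6)² = 1.778
te_H = (6 + 4·7 + 14)/6 = 48/6 = 8; σ²_H = ((14−6)/6)² = 1.778
te_I = (2 + 4·8 + 14)/6 = 48/6 = 8; σ²_I = ((14−2)/6)² = 4.000
te_J = (1 + 4·6 + 17)/6 = 42/6 = 7; σ²_J = ((17−1)/6)² = 7.111

Forward pass:
ES_A = 0; EF_A = 14
ES_B = 14; EF_B = 14+10 = 24
ES_C = 14; EF_C = 14+16 = 30
ES_D = 14; EF_D = 14+10 = 24
ES_E = max(EF_C=30, EF_D=24) = 30; EF_E = 30+13 = 43
ES_F = max(EF_B=24, EF_C=30) = 30; EF_F = 30+15 = 45
ES_G = 30; EF_G = 30+14 = 44
ES_H = 45; EF_H = 45+8 = 53
ES_I = 14; EF_I = 14+8 = 22
ES_J = max(EF_B=24, EF_E=43, EF_G=44, EF_H=53, EF_I=22) = 53; EF_J = 53+7 = 60
Expected project duration μ = 60 weeks. Critical path: A → C → F → H → J.

Variance along critical path = 2.778 + 5.444 + 2.778 + 1.778 + 7.111 = 19.889; σ = √19.889 = 4.460 weeks.
Z = (69 − 60) / 4.460 = 2.018
P(T ≤ 69) = Φ(2.018) ≈ 0.978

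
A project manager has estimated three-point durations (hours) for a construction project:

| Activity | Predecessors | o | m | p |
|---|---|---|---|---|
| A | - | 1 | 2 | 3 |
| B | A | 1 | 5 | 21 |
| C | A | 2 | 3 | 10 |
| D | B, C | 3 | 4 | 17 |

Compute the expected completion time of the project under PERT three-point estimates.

te_A = (1 + 4·2 + 3)/6 = 12/6 = 2
te_B = (1 + 4·5 + 21)/6 = 42/6 = 7
te_C = (2 + 4·3 + 10)/6 = 24/6 = 4
te_D = (3 + 4·4 + 17)/6 = 36/6 = 6

Forward pass:
ES_A = 0; EF_A = 2
ES_B = 2; EF_B = 2+7 = 9
ES_C = 2; EF_C = 2+4 = 6
ES_D = max(EF_B=9, EF_C=6) = 9; EF_D = 9+6 = 15
Expected project duration μ = 15 hours. Critical path: A → B → D.

15 hours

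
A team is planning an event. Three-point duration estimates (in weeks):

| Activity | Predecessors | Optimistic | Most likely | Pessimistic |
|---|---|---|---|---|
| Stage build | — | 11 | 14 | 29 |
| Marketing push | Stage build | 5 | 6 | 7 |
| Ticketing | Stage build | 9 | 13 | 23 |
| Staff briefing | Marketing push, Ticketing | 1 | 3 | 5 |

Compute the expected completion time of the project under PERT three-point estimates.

33 weeks

te_Stage build = (11 + 4·14 + 29)/6 = 96/6 = 16
te_Marketing push = (5 + 4·6 + 7)/6 = 36/6 = 6
te_Ticketing = (9 + 4·13 + 23)/6 = 84/6 = 14
te_Staff briefing = (1 + 4·3 + 5)/6 = 18/6 = 3

Forward pass:
ES_Stage build = 0; EF_Stage build = 16
ES_Marketing push = 16; EF_Marketing push = 16+6 = 22
ES_Ticketing = 16; EF_Ticketing = 16+14 = 30
ES_Staff briefing = max(EF_Marketing push=22, EF_Ticketing=30) = 30; EF_Staff briefing = 30+3 = 33
Expected project duration μ = 33 weeks. Critical path: Stage build → Ticketing → Staff briefing.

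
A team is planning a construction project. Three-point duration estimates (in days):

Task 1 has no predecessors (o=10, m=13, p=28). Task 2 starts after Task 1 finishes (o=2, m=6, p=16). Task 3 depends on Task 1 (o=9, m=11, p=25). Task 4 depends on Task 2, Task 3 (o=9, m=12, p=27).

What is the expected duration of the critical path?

te_Task 1 = (10 + 4·13 + 28)/6 = 90/6 = 15
te_Task 2 = (2 + 4·6 + 16)/6 = 42/6 = 7
te_Task 3 = (9 + 4·11 + 25)/6 = 78/6 = 13
te_Task 4 = (9 + 4·12 + 27)/6 = 84/6 = 14

Forward pass:
ES_Task 1 = 0; EF_Task 1 = 15
ES_Task 2 = 15; EF_Task 2 = 15+7 = 22
ES_Task 3 = 15; EF_Task 3 = 15+13 = 28
ES_Task 4 = max(EF_Task 2=22, EF_Task 3=28) = 28; EF_Task 4 = 28+14 = 42
Expected project duration μ = 42 days. Critical path: Task 1 → Task 3 → Task 4.

42 days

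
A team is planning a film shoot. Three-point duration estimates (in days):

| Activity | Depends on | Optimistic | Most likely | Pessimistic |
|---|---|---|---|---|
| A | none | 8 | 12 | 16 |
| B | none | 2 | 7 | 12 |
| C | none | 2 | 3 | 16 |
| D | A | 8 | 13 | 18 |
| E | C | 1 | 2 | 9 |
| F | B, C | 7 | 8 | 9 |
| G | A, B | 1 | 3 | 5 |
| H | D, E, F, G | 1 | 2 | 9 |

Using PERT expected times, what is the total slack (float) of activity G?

10 days

te_A = (8 + 4·12 + 16)/6 = 72/6 = 12
te_B = (2 + 4·7 + 12)/6 = 42/6 = 7
te_C = (2 + 4·3 + 16)/6 = 30/6 = 5
te_D = (8 + 4·13 + 18)/6 = 78/6 = 13
te_E = (1 + 4·2 + 9)/6 = 18/6 = 3
te_F = (7 + 4·8 + 9)/6 = 48/6 = 8
te_G = (1 + 4·3 + 5)/6 = 18/6 = 3
te_H = (1 + 4·2 + 9)/6 = 18/6 = 3

Forward pass:
ES_A = 0; EF_A = 12
ES_B = 0; EF_B = 7
ES_C = 0; EF_C = 5
ES_D = 12; EF_D = 12+13 = 25
ES_E = 5; EF_E = 5+3 = 8
ES_F = max(EF_B=7, EF_C=5) = 7; EF_F = 7+8 = 15
ES_G = max(EF_A=12, EF_B=7) = 12; EF_G = 12+3 = 15
ES_H = max(EF_D=25, EF_E=8, EF_F=15, EF_G=15) = 25; EF_H = 25+3 = 28
Expected project duration μ = 28 days. Critical path: A → D → H.

Backward pass:
LF_H = 28; LS_H = 28−3 = 25
LF_G = LS_H = 25; LS_G = 25−3 = 22
LF_F = LS_H = 25; LS_F = 25−8 = 17
LF_E = LS_H = 25; LS_E = 25−3 = 22
LF_D = LS_H = 25; LS_D = 25−13 = 12
LF_C = min(LS_E=22, LS_F=17) = 17; LS_C = 17−5 = 12
LF_B = min(LS_F=17, LS_G=22) = 17; LS_B = 17−7 = 10
LF_A = min(LS_D=12, LS_G=22) = 12; LS_A = 12−12 = 0
Slack_G = LS_G − ES_G = 22 − 12 = 10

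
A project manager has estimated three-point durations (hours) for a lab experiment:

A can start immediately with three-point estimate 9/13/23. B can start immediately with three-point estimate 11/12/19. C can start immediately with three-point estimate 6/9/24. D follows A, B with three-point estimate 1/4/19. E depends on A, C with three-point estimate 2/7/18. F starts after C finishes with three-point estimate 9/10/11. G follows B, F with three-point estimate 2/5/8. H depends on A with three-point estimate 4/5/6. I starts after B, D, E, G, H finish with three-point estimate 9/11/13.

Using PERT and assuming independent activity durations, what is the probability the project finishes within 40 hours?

te_A = (9 + 4·13 + 23)/6 = 84/6 = 14; σ²_A = ((23−9)/6)² = 5.444
te_B = (11 + 4·12 + 19)/6 = 78/6 = 13; σ²_B = ((19−11)/6)² = 1.778
te_C = (6 + 4·9 + 24)/6 = 66/6 = 11; σ²_C = ((24−6)/6)² = 9.000
te_D = (1 + 4·4 + 19)/6 = 36/6 = 6; σ²_D = ((19−1)/6)² = 9.000
te_E = (2 + 4·7 + 18)/6 = 48/6 = 8; σ²_E = ((18−2)/6)² = 7.111
te_F = (9 + 4·10 + 11)/6 = 60/6 = 10; σ²_F = ((11−9)/6)² = 0.111
te_G = (2 + 4·5 + 8)/6 = 30/6 = 5; σ²_G = ((8−2)/6)² = 1.000
te_H = (4 + 4·5 + 6)/6 = 30/6 = 5; σ²_H = ((6−4)/6)² = 0.111
te_I = (9 + 4·11 + 13)/6 = 66/6 = 11; σ²_I = ((13−9)/6)² = 0.444

Forward pass:
ES_A = 0; EF_A = 14
ES_B = 0; EF_B = 13
ES_C = 0; EF_C = 11
ES_D = max(EF_A=14, EF_B=13) = 14; EF_D = 14+6 = 20
ES_E = max(EF_A=14, EF_C=11) = 14; EF_E = 14+8 = 22
ES_F = 11; EF_F = 11+10 = 21
ES_G = max(EF_B=13, EF_F=21) = 21; EF_G = 21+5 = 26
ES_H = 14; EF_H = 14+5 = 19
ES_I = max(EF_B=13, EF_D=20, EF_E=22, EF_G=26, EF_H=19) = 26; EF_I = 26+11 = 37
Expected project duration μ = 37 hours. Critical path: C → F → G → I.

Variance along critical path = 9.000 + 0.111 + 1.000 + 0.444 = 10.556; σ = √10.556 = 3.249 hours.
Z = (40 − 37) / 3.249 = 0.923
P(T ≤ 40) = Φ(0.923) ≈ 0.822

0.822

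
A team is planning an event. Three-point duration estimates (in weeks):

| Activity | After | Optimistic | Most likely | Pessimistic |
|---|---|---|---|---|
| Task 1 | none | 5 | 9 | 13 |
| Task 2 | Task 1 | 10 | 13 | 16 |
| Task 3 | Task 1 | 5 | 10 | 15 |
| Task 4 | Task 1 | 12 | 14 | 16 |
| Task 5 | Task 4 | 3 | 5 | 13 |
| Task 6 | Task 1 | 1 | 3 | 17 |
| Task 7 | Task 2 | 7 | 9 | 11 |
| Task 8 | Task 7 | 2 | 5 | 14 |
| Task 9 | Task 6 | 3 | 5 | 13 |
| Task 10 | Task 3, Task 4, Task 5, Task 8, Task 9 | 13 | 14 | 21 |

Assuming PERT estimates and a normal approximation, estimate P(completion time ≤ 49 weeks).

te_Task 1 = (5 + 4·9 + 13)/6 = 54/6 = 9; σ²_Task 1 = ((13−5)/6)² = 1.778
te_Task 2 = (10 + 4·13 + 16)/6 = 78/6 = 13; σ²_Task 2 = ((16−10)/6)² = 1.000
te_Task 3 = (5 + 4·10 + 15)/6 = 60/6 = 10; σ²_Task 3 = ((15−5)/6)² = 2.778
te_Task 4 = (12 + 4·14 + 16)/6 = 84/6 = 14; σ²_Task 4 = ((16−12)/6)² = 0.444
te_Task 5 = (3 + 4·5 + 13)/6 = 36/6 = 6; σ²_Task 5 = ((13−3)/6)² = 2.778
te_Task 6 = (1 + 4·3 + 17)/6 = 30/6 = 5; σ²_Task 6 = ((17−1)/6)² = 7.111
te_Task 7 = (7 + 4·9 + 11)/6 = 54/6 = 9; σ²_Task 7 = ((11−7)/6)² = 0.444
te_Task 8 = (2 + 4·5 + 14)/6 = 36/6 = 6; σ²_Task 8 = ((14−2)/6)² = 4.000
te_Task 9 = (3 + 4·5 + 13)/6 = 36/6 = 6; σ²_Task 9 = ((13−3)/6)² = 2.778
te_Task 10 = (13 + 4·14 + 21)/6 = 90/6 = 15; σ²_Task 10 = ((21−13)/6)² = 1.778

Forward pass:
ES_Task 1 = 0; EF_Task 1 = 9
ES_Task 2 = 9; EF_Task 2 = 9+13 = 22
ES_Task 3 = 9; EF_Task 3 = 9+10 = 19
ES_Task 4 = 9; EF_Task 4 = 9+14 = 23
ES_Task 5 = 23; EF_Task 5 = 23+6 = 29
ES_Task 6 = 9; EF_Task 6 = 9+5 = 14
ES_Task 7 = 22; EF_Task 7 = 22+9 = 31
ES_Task 8 = 31; EF_Task 8 = 31+6 = 37
ES_Task 9 = 14; EF_Task 9 = 14+6 = 20
ES_Task 10 = max(EF_Task 3=19, EF_Task 4=23, EF_Task 5=29, EF_Task 8=37, EF_Task 9=20) = 37; EF_Task 10 = 37+15 = 52
Expected project duration μ = 52 weeks. Critical path: Task 1 → Task 2 → Task 7 → Task 8 → Task 10.

Variance along critical path = 1.778 + 1.000 + 0.444 + 4.000 + 1.778 = 9.000; σ = √9.000 = 3.000 weeks.
Z = (49 − 52) / 3.000 = -1.000
P(T ≤ 49) = Φ(-1.000) ≈ 0.159

0.159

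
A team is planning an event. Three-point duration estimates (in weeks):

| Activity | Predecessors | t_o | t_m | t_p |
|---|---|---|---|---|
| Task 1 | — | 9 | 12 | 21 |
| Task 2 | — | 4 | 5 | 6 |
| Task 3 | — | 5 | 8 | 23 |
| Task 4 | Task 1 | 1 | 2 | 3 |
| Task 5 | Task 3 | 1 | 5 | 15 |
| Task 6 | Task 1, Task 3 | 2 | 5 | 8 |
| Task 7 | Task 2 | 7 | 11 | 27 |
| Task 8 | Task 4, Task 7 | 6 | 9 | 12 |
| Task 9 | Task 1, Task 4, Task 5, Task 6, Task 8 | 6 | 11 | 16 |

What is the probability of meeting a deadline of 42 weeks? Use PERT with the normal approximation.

te_Task 1 = (9 + 4·12 + 21)/6 = 78/6 = 13; σ²_Task 1 = ((21−9)/6)² = 4.000
te_Task 2 = (4 + 4·5 + 6)/6 = 30/6 = 5; σ²_Task 2 = ((6−4)/6)² = 0.111
te_Task 3 = (5 + 4·8 + 23)/6 = 60/6 = 10; σ²_Task 3 = ((23−5)/6)² = 9.000
te_Task 4 = (1 + 4·2 + 3)/6 = 12/6 = 2; σ²_Task 4 = ((3−1)/6)² = 0.111
te_Task 5 = (1 + 4·5 + 15)/6 = 36/6 = 6; σ²_Task 5 = ((15−1)/6)² = 5.444
te_Task 6 = (2 + 4·5 + 8)/6 = 30/6 = 5; σ²_Task 6 = ((8−2)/6)² = 1.000
te_Task 7 = (7 + 4·11 + 27)/6 = 78/6 = 13; σ²_Task 7 = ((27−7)/6)² = 11.111
te_Task 8 = (6 + 4·9 + 12)/6 = 54/6 = 9; σ²_Task 8 = ((12−6)/6)² = 1.000
te_Task 9 = (6 + 4·11 + 16)/6 = 66/6 = 11; σ²_Task 9 = ((16−6)/6)² = 2.778

Forward pass:
ES_Task 1 = 0; EF_Task 1 = 13
ES_Task 2 = 0; EF_Task 2 = 5
ES_Task 3 = 0; EF_Task 3 = 10
ES_Task 4 = 13; EF_Task 4 = 13+2 = 15
ES_Task 5 = 10; EF_Task 5 = 10+6 = 16
ES_Task 6 = max(EF_Task 1=13, EF_Task 3=10) = 13; EF_Task 6 = 13+5 = 18
ES_Task 7 = 5; EF_Task 7 = 5+13 = 18
ES_Task 8 = max(EF_Task 4=15, EF_Task 7=18) = 18; EF_Task 8 = 18+9 = 27
ES_Task 9 = max(EF_Task 1=13, EF_Task 4=15, EF_Task 5=16, EF_Task 6=18, EF_Task 8=27) = 27; EF_Task 9 = 27+11 = 38
Expected project duration μ = 38 weeks. Critical path: Task 2 → Task 7 → Task 8 → Task 9.

Variance along critical path = 0.111 + 11.111 + 1.000 + 2.778 = 15.000; σ = √15.000 = 3.873 weeks.
Z = (42 − 38) / 3.873 = 1.033
P(T ≤ 42) = Φ(1.033) ≈ 0.849

0.849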